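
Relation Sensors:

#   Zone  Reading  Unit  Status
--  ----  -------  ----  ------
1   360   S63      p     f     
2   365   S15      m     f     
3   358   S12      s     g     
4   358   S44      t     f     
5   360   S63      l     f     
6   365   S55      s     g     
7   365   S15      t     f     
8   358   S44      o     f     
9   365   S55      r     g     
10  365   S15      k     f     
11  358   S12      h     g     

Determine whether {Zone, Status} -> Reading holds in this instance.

Yes

(Zone=360, Status=f): rows 1, 5 → Reading = S63, S63 ✓
(Zone=365, Status=f): rows 2, 7, 10 → Reading = S15, S15, S15 ✓
(Zone=358, Status=g): rows 3, 11 → Reading = S12, S12 ✓
(Zone=358, Status=f): rows 4, 8 → Reading = S44, S44 ✓
(Zone=365, Status=g): rows 6, 9 → Reading = S55, S55 ✓
Every {Zone, Status} value is associated with a single Reading value, so {Zone, Status} -> Reading holds.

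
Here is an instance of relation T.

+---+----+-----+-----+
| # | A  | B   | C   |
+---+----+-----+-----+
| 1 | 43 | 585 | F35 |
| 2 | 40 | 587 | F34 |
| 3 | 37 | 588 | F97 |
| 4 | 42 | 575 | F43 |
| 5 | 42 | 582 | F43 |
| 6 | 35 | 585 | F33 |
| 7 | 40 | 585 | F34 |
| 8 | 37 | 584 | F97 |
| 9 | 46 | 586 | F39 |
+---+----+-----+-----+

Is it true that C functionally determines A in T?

Yes

C=F35: row 1 → A = 43 ✓
C=F34: rows 2, 7 → A = 40, 40 ✓
C=F97: rows 3, 8 → A = 37, 37 ✓
C=F43: rows 4, 5 → A = 42, 42 ✓
C=F33: row 6 → A = 35 ✓
C=F39: row 9 → A = 46 ✓
Every C value is associated with a single A value, so C -> A holds.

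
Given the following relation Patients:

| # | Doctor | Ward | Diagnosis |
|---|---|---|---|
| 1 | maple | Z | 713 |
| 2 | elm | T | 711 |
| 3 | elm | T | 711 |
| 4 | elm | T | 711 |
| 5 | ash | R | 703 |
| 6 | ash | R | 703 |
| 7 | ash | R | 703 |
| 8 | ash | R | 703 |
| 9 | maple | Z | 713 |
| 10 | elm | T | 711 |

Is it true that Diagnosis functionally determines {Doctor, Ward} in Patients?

Diagnosis=713: rows 1, 9 → {Doctor,Ward} = (maple, Z), (maple, Z) ✓
Diagnosis=711: rows 2, 3, 4, 10 → {Doctor,Ward} = (elm, T), (elm, T), (elm, T), (elm, T) ✓
Diagnosis=703: rows 5, 6, 7, 8 → {Doctor,Ward} = (ash, R), (ash, R), (ash, R), (ash, R) ✓
Every Diagnosis value is associated with a single {Doctor, Ward} value, so Diagnosis -> {Doctor, Ward} holds.

Yes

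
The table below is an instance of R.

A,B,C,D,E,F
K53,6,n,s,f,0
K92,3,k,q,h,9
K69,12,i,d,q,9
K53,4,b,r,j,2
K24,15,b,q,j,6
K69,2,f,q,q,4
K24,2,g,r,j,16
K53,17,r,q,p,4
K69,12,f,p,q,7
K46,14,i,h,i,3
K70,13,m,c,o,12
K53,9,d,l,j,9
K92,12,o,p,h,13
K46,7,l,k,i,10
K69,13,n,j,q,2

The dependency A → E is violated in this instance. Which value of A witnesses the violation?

K53

A=K53: 4 rows → E takes values {f, j, p} — violation
A=K92: 2 rows → E = h, h ✓
A=K69: 4 rows → E = q, q, q, q ✓
A=K24: 2 rows → E = j, j ✓
A=K46: 2 rows → E = i, i ✓
A=K70: 1 row → E = o ✓
The only A value with inconsistent E is A=K53.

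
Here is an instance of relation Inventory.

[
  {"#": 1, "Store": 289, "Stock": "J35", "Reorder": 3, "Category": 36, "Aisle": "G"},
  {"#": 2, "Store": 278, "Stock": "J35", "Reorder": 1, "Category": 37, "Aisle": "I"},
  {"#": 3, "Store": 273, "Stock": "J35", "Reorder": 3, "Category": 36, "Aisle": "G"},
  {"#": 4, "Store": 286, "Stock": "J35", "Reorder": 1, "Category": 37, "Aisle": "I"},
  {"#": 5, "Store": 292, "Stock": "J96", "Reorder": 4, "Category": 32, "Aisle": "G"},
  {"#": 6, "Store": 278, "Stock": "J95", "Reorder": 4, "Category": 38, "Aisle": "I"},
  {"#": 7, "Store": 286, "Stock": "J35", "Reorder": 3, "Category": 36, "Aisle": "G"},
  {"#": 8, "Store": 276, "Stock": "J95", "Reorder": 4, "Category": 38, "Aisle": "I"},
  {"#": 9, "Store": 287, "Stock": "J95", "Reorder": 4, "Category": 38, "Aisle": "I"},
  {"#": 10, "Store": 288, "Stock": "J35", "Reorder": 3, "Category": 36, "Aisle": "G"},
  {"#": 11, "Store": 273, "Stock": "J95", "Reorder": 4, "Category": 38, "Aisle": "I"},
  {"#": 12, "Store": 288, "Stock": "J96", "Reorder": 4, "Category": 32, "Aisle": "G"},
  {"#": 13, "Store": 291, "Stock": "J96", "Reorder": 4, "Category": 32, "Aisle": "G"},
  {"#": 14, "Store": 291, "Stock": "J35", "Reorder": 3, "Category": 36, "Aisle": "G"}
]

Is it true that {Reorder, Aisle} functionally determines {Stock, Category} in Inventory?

Yes

(Reorder=3, Aisle=G): rows 1, 3, 7, 10, 14 → {Stock,Category} = (J35, 36), (J35, 36), (J35, 36), (J35, 36), (J35, 36) ✓
(Reorder=1, Aisle=I): rows 2, 4 → {Stock,Category} = (J35, 37), (J35, 37) ✓
(Reorder=4, Aisle=G): rows 5, 12, 13 → {Stock,Category} = (J96, 32), (J96, 32), (J96, 32) ✓
(Reorder=4, Aisle=I): rows 6, 8, 9, 11 → {Stock,Category} = (J95, 38), (J95, 38), (J95, 38), (J95, 38) ✓
Every {Reorder, Aisle} value is associated with a single {Stock, Category} value, so {Reorder, Aisle} -> {Stock, Category} holds.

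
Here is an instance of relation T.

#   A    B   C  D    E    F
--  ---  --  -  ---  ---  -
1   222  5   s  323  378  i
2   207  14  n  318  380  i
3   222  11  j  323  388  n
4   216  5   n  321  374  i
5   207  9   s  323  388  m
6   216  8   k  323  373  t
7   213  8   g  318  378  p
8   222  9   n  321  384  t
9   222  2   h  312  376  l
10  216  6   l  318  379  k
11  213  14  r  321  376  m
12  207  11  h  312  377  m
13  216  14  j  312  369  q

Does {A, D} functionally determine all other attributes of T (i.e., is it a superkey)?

Rows 1 and 3 have the same {A, D} value (A=222, D=323) but are distinct tuples, so {A, D} does not determine every attribute — not a superkey.

No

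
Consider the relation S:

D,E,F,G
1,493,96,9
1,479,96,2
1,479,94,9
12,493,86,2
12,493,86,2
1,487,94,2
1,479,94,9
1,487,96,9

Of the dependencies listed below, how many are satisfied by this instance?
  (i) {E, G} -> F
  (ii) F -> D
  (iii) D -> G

2

(i) {E, G} -> F: every LHS value maps to a single RHS value — holds.
(ii) F -> D: every LHS value maps to a single RHS value — holds.
(iii) D -> G: D=1: 6 rows → G takes values {9, 2} — violation — fails.
2 of the 3 dependencies hold.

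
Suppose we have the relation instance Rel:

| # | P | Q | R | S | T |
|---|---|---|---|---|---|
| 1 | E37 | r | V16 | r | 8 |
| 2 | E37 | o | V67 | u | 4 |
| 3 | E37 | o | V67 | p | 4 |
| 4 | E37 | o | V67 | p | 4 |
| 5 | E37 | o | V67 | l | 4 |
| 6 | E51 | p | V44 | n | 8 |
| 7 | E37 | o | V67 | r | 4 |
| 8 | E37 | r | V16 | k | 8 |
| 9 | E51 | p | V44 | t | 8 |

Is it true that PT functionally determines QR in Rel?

Yes

(P=E37, T=8): rows 1, 8 → {Q,R} = (r, V16), (r, V16) ✓
(P=E37, T=4): rows 2, 3, 4, 5, 7 → {Q,R} = (o, V67), (o, V67), (o, V67), (o, V67), (o, V67) ✓
(P=E51, T=8): rows 6, 9 → {Q,R} = (p, V44), (p, V44) ✓
Every PT value is associated with a single QR value, so PT -> QR holds.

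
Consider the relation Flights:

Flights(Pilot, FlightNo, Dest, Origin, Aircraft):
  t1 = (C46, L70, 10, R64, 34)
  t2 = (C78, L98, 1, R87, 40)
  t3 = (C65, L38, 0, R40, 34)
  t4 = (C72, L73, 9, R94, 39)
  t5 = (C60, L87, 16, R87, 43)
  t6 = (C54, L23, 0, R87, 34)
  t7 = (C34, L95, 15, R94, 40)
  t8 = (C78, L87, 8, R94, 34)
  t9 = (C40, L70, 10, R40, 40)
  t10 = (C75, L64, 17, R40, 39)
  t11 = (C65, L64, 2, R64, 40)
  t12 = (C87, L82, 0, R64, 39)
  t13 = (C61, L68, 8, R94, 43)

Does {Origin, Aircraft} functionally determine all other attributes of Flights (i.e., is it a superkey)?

All 13 rows have distinct {Origin, Aircraft} values, so {Origin, Aircraft} → (all attributes) holds and {Origin, Aircraft} is a superkey.

Yes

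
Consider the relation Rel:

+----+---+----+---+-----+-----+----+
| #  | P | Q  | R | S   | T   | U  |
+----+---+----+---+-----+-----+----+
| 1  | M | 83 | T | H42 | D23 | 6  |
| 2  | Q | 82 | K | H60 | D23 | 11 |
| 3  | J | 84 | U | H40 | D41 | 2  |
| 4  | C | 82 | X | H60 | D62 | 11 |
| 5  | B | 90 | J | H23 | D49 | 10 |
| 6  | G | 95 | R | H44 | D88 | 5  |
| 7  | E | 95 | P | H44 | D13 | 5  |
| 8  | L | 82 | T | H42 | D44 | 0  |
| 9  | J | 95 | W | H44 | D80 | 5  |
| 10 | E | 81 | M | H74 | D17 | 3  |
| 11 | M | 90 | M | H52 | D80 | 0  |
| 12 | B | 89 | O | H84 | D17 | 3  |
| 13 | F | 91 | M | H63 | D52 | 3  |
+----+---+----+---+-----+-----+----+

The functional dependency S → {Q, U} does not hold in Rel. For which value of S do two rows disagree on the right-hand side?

S=H42: rows 1, 8 → {Q,U} takes values {(83, 6), (82, 0)} — violation
S=H60: rows 2, 4 → {Q,U} = (82, 11), (82, 11) ✓
S=H40: row 3 → {Q,U} = (84, 2) ✓
S=H23: row 5 → {Q,U} = (90, 10) ✓
S=H44: rows 6, 7, 9 → {Q,U} = (95, 5), (95, 5), (95, 5) ✓
S=H74: row 10 → {Q,U} = (81, 3) ✓
S=H52: row 11 → {Q,U} = (90, 0) ✓
S=H84: row 12 → {Q,U} = (89, 3) ✓
S=H63: row 13 → {Q,U} = (91, 3) ✓
The only S value with inconsistent RHS is S=H42.

H42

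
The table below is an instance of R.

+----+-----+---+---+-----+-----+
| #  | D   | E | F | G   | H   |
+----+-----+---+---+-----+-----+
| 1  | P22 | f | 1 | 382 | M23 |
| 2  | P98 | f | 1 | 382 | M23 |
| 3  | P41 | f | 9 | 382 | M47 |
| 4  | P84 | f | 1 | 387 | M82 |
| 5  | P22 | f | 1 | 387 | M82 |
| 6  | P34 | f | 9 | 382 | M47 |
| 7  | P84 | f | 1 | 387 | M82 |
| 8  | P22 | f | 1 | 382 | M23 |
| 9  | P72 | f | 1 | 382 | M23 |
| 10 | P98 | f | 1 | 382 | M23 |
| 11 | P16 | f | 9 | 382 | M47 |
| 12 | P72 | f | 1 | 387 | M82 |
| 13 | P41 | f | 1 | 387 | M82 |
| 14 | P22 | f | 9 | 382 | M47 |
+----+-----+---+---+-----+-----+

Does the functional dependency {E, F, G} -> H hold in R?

Yes

(E=f, F=1, G=382): rows 1, 2, 8, 9, 10 → H = M23, M23, M23, M23, M23 ✓
(E=f, F=9, G=382): rows 3, 6, 11, 14 → H = M47, M47, M47, M47 ✓
(E=f, F=1, G=387): rows 4, 5, 7, 12, 13 → H = M82, M82, M82, M82, M82 ✓
Every {E, F, G} value is associated with a single H value, so {E, F, G} -> H holds.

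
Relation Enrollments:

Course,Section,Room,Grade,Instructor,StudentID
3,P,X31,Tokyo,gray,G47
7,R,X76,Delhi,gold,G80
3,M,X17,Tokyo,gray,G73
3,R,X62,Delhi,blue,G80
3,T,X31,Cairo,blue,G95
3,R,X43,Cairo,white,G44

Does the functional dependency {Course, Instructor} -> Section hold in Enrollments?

(Course=3, Instructor=gray): 2 rows → Section takes values {P, M} — violation
(Course=7, Instructor=gold): 1 row → Section = R ✓
(Course=3, Instructor=blue): 2 rows → Section takes values {R, T} — violation
(Course=3, Instructor=white): 1 row → Section = R ✓
Two rows agree on {Course, Instructor} but differ on Section, so {Course, Instructor} -> Section does not hold.

No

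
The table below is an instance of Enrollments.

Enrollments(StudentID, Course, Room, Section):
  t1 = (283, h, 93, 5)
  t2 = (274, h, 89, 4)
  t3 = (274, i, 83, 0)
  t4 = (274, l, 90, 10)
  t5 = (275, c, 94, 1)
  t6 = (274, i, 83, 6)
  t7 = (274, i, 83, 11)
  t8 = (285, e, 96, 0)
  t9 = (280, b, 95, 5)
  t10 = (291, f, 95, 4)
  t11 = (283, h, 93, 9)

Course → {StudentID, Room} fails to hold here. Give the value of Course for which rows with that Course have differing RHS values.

h

Course=h: rows 1, 2, 11 → {StudentID,Room} takes values {(283, 93), (274, 89)} — violation
Course=i: rows 3, 6, 7 → {StudentID,Room} = (274, 83), (274, 83), (274, 83) ✓
Course=l: row 4 → {StudentID,Room} = (274, 90) ✓
Course=c: row 5 → {StudentID,Room} = (275, 94) ✓
Course=e: row 8 → {StudentID,Room} = (285, 96) ✓
Course=b: row 9 → {StudentID,Room} = (280, 95) ✓
Course=f: row 10 → {StudentID,Room} = (291, 95) ✓
The only Course value with inconsistent RHS is Course=h.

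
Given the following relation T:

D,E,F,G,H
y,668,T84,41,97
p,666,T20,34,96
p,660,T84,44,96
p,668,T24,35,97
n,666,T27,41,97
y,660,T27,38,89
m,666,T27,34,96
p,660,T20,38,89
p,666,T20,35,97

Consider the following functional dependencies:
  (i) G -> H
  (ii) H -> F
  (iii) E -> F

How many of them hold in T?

1

(i) G -> H: every LHS value maps to a single RHS value — holds.
(ii) H -> F: H=97: 4 rows → F takes values {T84, T24, T27, T20} — violation; H=96: 3 rows → F takes values {T20, T84, T27} — violation; H=89: 2 rows → F takes values {T27, T20} — violation — fails.
(iii) E -> F: E=668: 2 rows → F takes values {T84, T24} — violation; E=666: 4 rows → F takes values {T20, T27} — violation; E=660: 3 rows → F takes values {T84, T27, T20} — violation — fails.
1 of the 3 dependencies holds.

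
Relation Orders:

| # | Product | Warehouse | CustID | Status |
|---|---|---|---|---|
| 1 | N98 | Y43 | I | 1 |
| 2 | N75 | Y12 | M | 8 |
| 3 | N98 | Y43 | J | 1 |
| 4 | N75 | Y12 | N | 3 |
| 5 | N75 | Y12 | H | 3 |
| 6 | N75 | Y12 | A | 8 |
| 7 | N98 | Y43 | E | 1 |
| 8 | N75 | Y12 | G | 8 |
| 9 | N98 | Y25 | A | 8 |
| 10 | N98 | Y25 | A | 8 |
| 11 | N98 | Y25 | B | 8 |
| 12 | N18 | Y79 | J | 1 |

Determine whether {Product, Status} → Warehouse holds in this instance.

Yes

(Product=N98, Status=1): rows 1, 3, 7 → Warehouse = Y43, Y43, Y43 ✓
(Product=N75, Status=8): rows 2, 6, 8 → Warehouse = Y12, Y12, Y12 ✓
(Product=N75, Status=3): rows 4, 5 → Warehouse = Y12, Y12 ✓
(Product=N98, Status=8): rows 9, 10, 11 → Warehouse = Y25, Y25, Y25 ✓
(Product=N18, Status=1): row 12 → Warehouse = Y79 ✓
Every {Product, Status} value is associated with a single Warehouse value, so {Product, Status} → Warehouse holds.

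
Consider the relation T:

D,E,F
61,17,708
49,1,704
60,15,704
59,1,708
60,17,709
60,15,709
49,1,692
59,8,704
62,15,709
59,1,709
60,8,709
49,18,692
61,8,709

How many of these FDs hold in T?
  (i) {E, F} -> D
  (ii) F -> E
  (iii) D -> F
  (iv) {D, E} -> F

0

(i) {E, F} -> D: (E=15, F=709): 2 rows → D takes values {60, 62} — violation; (E=8, F=709): 2 rows → D takes values {60, 61} — violation — fails.
(ii) F -> E: F=708: 2 rows → E takes values {17, 1} — violation; F=704: 3 rows → E takes values {1, 15, 8} — violation; F=709: 6 rows → E takes values {17, 15, 1, 8} — violation; F=692: 2 rows → E takes values {1, 18} — violation — fails.
(iii) D -> F: D=61: 2 rows → F takes values {708, 709} — violation; D=49: 3 rows → F takes values {704, 692} — violation; D=60: 4 rows → F takes values {704, 709} — violation; D=59: 3 rows → F takes values {708, 704, 709} — violation — fails.
(iv) {D, E} -> F: (D=49, E=1): 2 rows → F takes values {704, 692} — violation; (D=60, E=15): 2 rows → F takes values {704, 709} — violation; (D=59, E=1): 2 rows → F takes values {708, 709} — violation — fails.
None of the 4 dependencies hold.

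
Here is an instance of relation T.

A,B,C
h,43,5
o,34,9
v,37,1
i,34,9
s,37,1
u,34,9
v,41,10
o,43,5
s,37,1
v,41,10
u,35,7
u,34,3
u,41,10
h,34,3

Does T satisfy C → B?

C=5: 2 rows → B = 43, 43 ✓
C=9: 3 rows → B = 34, 34, 34 ✓
C=1: 3 rows → B = 37, 37, 37 ✓
C=10: 3 rows → B = 41, 41, 41 ✓
C=7: 1 row → B = 35 ✓
C=3: 2 rows → B = 34, 34 ✓
Every C value is associated with a single B value, so C → B holds.

Yes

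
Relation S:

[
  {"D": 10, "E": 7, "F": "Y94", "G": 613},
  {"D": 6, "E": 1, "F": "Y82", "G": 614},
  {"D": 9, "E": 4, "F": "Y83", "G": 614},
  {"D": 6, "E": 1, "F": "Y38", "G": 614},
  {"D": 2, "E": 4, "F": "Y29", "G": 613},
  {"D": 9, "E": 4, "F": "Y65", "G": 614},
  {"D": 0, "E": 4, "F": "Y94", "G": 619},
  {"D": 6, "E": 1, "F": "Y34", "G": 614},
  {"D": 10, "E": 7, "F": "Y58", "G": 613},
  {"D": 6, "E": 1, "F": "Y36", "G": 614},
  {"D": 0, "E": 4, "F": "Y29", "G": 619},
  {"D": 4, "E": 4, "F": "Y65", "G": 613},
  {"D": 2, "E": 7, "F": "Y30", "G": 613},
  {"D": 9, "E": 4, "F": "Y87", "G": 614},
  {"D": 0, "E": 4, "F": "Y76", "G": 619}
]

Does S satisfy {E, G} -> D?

(E=7, G=613): 3 rows → D takes values {10, 2} — violation
(E=1, G=614): 4 rows → D = 6, 6, 6, 6 ✓
(E=4, G=614): 3 rows → D = 9, 9, 9 ✓
(E=4, G=613): 2 rows → D takes values {2, 4} — violation
(E=4, G=619): 3 rows → D = 0, 0, 0 ✓
Two rows agree on {E, G} but differ on D, so {E, G} -> D does not hold.

No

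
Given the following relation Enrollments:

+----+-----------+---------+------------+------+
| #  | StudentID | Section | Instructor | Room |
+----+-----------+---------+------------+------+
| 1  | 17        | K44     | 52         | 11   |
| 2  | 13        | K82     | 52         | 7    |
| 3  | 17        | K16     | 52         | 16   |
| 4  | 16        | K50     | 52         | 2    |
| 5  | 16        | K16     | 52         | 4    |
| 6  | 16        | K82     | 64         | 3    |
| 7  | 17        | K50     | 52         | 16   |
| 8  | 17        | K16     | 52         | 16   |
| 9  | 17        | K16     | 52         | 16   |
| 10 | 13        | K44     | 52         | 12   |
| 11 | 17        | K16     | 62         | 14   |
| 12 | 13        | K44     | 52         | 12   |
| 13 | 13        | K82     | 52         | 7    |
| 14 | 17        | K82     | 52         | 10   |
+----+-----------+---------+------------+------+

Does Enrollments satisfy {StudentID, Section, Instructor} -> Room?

Yes

(StudentID=17, Section=K44, Instructor=52): row 1 → Room = 11 ✓
(StudentID=13, Section=K82, Instructor=52): rows 2, 13 → Room = 7, 7 ✓
(StudentID=17, Section=K16, Instructor=52): rows 3, 8, 9 → Room = 16, 16, 16 ✓
(StudentID=16, Section=K50, Instructor=52): row 4 → Room = 2 ✓
(StudentID=16, Section=K16, Instructor=52): row 5 → Room = 4 ✓
(StudentID=16, Section=K82, Instructor=64): row 6 → Room = 3 ✓
(StudentID=17, Section=K50, Instructor=52): row 7 → Room = 16 ✓
(StudentID=13, Section=K44, Instructor=52): rows 10, 12 → Room = 12, 12 ✓
(StudentID=17, Section=K16, Instructor=62): row 11 → Room = 14 ✓
(StudentID=17, Section=K82, Instructor=52): row 14 → Room = 10 ✓
Every {StudentID, Section, Instructor} value is associated with a single Room value, so {StudentID, Section, Instructor} -> Room holds.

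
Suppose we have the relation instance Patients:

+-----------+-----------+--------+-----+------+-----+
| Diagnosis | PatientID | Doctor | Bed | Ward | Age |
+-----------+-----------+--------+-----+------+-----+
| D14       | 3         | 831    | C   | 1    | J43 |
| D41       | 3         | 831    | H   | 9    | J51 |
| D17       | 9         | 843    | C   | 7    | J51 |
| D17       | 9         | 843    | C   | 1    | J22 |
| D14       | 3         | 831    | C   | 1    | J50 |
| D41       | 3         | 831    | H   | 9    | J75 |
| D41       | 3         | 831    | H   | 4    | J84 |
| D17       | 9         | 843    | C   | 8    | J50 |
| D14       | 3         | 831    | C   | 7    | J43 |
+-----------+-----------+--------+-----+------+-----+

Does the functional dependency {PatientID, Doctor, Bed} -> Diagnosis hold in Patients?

(PatientID=3, Doctor=831, Bed=C): 3 rows → Diagnosis = D14, D14, D14 ✓
(PatientID=3, Doctor=831, Bed=H): 3 rows → Diagnosis = D41, D41, D41 ✓
(PatientID=9, Doctor=843, Bed=C): 3 rows → Diagnosis = D17, D17, D17 ✓
Every {PatientID, Doctor, Bed} value is associated with a single Diagnosis value, so {PatientID, Doctor, Bed} -> Diagnosis holds.

Yes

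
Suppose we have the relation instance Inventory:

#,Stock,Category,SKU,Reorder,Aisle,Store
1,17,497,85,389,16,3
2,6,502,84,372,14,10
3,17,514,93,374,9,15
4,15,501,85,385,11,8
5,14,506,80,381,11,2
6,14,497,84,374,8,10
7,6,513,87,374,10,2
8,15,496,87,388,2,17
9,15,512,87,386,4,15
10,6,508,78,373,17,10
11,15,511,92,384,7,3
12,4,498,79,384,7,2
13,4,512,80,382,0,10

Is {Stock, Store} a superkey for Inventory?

Rows 2 and 10 have the same {Stock, Store} value (Stock=6, Store=10) but are distinct tuples, so {Stock, Store} does not determine every attribute — not a superkey.

No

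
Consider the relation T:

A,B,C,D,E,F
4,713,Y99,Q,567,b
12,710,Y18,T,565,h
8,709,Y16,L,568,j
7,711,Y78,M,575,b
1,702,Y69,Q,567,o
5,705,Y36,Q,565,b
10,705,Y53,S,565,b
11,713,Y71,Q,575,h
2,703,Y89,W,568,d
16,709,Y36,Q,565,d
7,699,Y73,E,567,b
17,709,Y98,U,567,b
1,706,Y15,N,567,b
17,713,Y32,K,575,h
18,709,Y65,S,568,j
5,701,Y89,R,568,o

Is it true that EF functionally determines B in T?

(E=567, F=b): 4 rows → B takes values {713, 699, 709, 706} — violation
(E=565, F=h): 1 row → B = 710 ✓
(E=568, F=j): 2 rows → B = 709, 709 ✓
(E=575, F=b): 1 row → B = 711 ✓
(E=567, F=o): 1 row → B = 702 ✓
(E=565, F=b): 2 rows → B = 705, 705 ✓
(E=575, F=h): 2 rows → B = 713, 713 ✓
(E=568, F=d): 1 row → B = 703 ✓
(E=565, F=d): 1 row → B = 709 ✓
(E=568, F=o): 1 row → B = 701 ✓
Two rows agree on EF but differ on B, so EF -> B does not hold.

No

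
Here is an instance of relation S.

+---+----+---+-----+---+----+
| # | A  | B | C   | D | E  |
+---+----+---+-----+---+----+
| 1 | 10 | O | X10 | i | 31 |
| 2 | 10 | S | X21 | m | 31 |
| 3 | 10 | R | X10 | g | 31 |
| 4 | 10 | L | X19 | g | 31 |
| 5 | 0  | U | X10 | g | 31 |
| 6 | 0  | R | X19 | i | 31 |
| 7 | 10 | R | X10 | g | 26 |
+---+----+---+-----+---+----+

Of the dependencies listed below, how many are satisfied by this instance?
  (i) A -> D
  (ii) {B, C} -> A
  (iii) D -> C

(i) A -> D: A=10: rows 1, 2, 3, 4, 7 → D takes values {i, m, g} — violation; A=0: rows 5, 6 → D takes values {g, i} — violation — fails.
(ii) {B, C} -> A: every LHS value maps to a single RHS value — holds.
(iii) D -> C: D=i: rows 1, 6 → C takes values {X10, X19} — violation; D=g: rows 3, 4, 5, 7 → C takes values {X10, X19} — violation — fails.
1 of the 3 dependencies holds.

1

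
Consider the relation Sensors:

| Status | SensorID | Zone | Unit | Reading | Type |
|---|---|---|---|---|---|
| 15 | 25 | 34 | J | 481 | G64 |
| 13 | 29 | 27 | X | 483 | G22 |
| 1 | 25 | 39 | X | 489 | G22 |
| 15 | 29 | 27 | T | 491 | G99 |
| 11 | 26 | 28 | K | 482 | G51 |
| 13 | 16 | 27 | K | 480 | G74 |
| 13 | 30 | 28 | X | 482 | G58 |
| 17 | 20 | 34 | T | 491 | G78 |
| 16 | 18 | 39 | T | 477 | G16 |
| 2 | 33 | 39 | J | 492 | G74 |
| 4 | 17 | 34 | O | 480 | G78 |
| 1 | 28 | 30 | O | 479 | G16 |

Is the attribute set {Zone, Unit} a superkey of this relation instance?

Yes

All 12 rows have distinct {Zone, Unit} values, so {Zone, Unit} → (all attributes) holds and {Zone, Unit} is a superkey.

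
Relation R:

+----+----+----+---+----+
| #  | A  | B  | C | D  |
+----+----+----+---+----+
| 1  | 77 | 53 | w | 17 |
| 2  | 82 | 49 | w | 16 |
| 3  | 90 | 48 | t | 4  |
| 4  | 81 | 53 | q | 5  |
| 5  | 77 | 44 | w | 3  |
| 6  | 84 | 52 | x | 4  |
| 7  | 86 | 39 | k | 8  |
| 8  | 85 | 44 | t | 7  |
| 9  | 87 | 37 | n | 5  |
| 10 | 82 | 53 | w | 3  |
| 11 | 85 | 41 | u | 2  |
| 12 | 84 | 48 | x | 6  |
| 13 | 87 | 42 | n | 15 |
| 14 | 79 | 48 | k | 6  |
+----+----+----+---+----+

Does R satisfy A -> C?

No

A=77: rows 1, 5 → C = w, w ✓
A=82: rows 2, 10 → C = w, w ✓
A=90: row 3 → C = t ✓
A=81: row 4 → C = q ✓
A=84: rows 6, 12 → C = x, x ✓
A=86: row 7 → C = k ✓
A=85: rows 8, 11 → C takes values {t, u} — violation
A=87: rows 9, 13 → C = n, n ✓
A=79: row 14 → C = k ✓
Two rows agree on A but differ on C, so A -> C does not hold.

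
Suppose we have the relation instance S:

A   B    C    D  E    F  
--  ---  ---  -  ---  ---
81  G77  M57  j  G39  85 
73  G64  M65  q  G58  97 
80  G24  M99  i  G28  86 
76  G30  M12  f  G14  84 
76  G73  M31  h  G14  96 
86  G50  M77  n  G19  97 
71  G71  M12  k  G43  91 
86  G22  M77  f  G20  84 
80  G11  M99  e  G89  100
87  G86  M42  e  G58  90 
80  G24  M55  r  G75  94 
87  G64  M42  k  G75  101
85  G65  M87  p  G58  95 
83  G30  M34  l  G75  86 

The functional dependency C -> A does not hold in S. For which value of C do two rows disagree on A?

C=M57: 1 row → A = 81 ✓
C=M65: 1 row → A = 73 ✓
C=M99: 2 rows → A = 80, 80 ✓
C=M12: 2 rows → A takes values {76, 71} — violation
C=M31: 1 row → A = 76 ✓
C=M77: 2 rows → A = 86, 86 ✓
C=M42: 2 rows → A = 87, 87 ✓
C=M55: 1 row → A = 80 ✓
C=M87: 1 row → A = 85 ✓
C=M34: 1 row → A = 83 ✓
The only C value with inconsistent A is C=M12.

M12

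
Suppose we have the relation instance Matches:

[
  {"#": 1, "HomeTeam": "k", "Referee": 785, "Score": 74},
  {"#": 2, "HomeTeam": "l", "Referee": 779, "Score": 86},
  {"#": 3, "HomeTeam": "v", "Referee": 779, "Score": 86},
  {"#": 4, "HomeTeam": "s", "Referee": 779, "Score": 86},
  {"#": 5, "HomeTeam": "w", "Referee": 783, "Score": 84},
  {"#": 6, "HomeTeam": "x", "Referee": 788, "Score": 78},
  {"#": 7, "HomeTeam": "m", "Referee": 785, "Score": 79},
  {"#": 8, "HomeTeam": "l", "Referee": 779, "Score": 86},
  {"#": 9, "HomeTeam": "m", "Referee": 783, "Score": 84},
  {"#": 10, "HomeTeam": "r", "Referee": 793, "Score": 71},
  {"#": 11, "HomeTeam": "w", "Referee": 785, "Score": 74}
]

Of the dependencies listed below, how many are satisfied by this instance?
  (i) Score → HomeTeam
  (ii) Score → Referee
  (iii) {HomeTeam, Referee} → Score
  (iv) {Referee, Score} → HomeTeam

(i) Score → HomeTeam: Score=74: rows 1, 11 → HomeTeam takes values {k, w} — violation; Score=86: rows 2, 3, 4, 8 → HomeTeam takes values {l, v, s} — violation; Score=84: rows 5, 9 → HomeTeam takes values {w, m} — violation — fails.
(ii) Score → Referee: every LHS value maps to a single RHS value — holds.
(iii) {HomeTeam, Referee} → Score: every LHS value maps to a single RHS value — holds.
(iv) {Referee, Score} → HomeTeam: (Referee=785, Score=74): rows 1, 11 → HomeTeam takes values {k, w} — violation; (Referee=779, Score=86): rows 2, 3, 4, 8 → HomeTeam takes values {l, v, s} — violation; (Referee=783, Score=84): rows 5, 9 → HomeTeam takes values {w, m} — violation — fails.
2 of the 4 dependencies hold.

2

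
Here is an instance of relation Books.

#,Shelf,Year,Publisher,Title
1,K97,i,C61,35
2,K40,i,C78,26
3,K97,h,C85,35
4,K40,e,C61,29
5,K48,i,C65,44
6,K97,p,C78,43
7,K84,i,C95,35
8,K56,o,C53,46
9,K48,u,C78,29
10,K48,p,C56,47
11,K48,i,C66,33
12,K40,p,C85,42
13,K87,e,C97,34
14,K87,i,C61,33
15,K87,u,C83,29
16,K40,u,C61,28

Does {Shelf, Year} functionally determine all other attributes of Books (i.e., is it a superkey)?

Rows 5 and 11 have the same {Shelf, Year} value (Shelf=K48, Year=i) but are distinct tuples, so {Shelf, Year} does not determine every attribute — not a superkey.

No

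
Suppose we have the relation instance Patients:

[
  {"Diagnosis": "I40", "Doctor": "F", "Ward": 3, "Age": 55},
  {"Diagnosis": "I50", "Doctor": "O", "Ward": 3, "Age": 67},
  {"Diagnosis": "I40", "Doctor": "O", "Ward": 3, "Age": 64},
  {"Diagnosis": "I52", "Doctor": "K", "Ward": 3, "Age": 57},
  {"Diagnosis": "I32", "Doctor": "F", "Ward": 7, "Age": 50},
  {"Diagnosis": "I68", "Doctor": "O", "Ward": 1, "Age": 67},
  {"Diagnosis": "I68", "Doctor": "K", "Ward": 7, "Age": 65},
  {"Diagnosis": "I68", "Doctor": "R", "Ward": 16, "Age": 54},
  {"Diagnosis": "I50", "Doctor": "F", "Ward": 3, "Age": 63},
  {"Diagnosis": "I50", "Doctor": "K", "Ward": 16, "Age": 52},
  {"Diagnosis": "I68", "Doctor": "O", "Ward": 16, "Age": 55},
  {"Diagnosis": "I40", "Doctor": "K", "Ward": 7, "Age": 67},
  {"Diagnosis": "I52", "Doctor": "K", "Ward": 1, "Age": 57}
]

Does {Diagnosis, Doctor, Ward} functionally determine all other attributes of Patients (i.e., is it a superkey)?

Yes

All 13 rows have distinct {Diagnosis, Doctor, Ward} values, so {Diagnosis, Doctor, Ward} → (all attributes) holds and {Diagnosis, Doctor, Ward} is a superkey.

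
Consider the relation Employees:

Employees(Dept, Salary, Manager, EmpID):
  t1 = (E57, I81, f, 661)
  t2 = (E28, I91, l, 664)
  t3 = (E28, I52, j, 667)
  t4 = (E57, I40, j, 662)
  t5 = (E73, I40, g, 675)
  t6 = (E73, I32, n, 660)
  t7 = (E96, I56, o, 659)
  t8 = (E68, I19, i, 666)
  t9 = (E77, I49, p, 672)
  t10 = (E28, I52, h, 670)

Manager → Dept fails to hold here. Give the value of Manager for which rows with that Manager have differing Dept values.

Manager=f: row 1 → Dept = E57 ✓
Manager=l: row 2 → Dept = E28 ✓
Manager=j: rows 3, 4 → Dept takes values {E28, E57} — violation
Manager=g: row 5 → Dept = E73 ✓
Manager=n: row 6 → Dept = E73 ✓
Manager=o: row 7 → Dept = E96 ✓
Manager=i: row 8 → Dept = E68 ✓
Manager=p: row 9 → Dept = E77 ✓
Manager=h: row 10 → Dept = E28 ✓
The only Manager value with inconsistent Dept is Manager=j.

j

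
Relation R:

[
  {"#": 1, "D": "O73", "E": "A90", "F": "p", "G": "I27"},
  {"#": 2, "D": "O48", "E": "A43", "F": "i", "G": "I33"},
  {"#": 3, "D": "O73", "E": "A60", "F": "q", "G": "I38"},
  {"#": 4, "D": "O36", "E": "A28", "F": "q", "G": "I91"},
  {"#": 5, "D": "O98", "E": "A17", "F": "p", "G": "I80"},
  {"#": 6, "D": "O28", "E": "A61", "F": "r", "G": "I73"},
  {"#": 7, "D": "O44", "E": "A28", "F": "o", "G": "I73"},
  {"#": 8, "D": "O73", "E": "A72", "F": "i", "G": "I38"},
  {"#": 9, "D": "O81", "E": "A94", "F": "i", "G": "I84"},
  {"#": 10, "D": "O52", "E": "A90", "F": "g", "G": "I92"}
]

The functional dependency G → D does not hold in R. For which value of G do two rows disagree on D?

G=I27: row 1 → D = O73 ✓
G=I33: row 2 → D = O48 ✓
G=I38: rows 3, 8 → D = O73, O73 ✓
G=I91: row 4 → D = O36 ✓
G=I80: row 5 → D = O98 ✓
G=I73: rows 6, 7 → D takes values {O28, O44} — violation
G=I84: row 9 → D = O81 ✓
G=I92: row 10 → D = O52 ✓
The only G value with inconsistent D is G=I73.

I73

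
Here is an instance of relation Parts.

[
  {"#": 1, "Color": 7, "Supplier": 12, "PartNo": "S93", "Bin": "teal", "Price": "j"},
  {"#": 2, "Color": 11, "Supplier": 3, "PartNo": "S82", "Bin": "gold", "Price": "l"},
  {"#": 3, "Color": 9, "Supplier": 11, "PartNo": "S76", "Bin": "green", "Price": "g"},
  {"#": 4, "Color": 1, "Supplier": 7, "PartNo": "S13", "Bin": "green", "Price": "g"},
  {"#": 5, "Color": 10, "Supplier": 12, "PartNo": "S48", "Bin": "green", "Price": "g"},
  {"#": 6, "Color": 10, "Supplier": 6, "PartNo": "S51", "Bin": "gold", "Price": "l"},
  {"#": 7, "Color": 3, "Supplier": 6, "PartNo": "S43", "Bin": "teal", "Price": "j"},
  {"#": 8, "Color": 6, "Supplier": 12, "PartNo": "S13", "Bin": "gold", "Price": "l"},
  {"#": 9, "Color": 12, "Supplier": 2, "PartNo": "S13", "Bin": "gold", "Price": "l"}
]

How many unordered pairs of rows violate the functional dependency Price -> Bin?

0

Price=j: all 2 rows agree on Bin — 0 pairs.
Price=l: all 4 rows agree on Bin — 0 pairs.
Price=g: all 3 rows agree on Bin — 0 pairs.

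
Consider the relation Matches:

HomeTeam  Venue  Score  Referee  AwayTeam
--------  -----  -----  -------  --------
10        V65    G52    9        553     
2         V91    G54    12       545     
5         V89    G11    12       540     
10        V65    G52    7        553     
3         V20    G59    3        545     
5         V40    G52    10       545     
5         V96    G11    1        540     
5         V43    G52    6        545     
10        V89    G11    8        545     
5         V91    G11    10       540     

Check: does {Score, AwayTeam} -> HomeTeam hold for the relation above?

(Score=G52, AwayTeam=553): 2 rows → HomeTeam = 10, 10 ✓
(Score=G54, AwayTeam=545): 1 row → HomeTeam = 2 ✓
(Score=G11, AwayTeam=540): 3 rows → HomeTeam = 5, 5, 5 ✓
(Score=G59, AwayTeam=545): 1 row → HomeTeam = 3 ✓
(Score=G52, AwayTeam=545): 2 rows → HomeTeam = 5, 5 ✓
(Score=G11, AwayTeam=545): 1 row → HomeTeam = 10 ✓
Every {Score, AwayTeam} value is associated with a single HomeTeam value, so {Score, AwayTeam} -> HomeTeam holds.

Yes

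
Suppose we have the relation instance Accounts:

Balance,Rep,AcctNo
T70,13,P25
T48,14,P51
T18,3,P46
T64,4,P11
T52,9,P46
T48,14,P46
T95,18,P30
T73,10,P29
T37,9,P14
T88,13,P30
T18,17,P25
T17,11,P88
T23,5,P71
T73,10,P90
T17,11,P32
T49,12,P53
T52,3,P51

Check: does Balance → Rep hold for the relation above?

Balance=T70: 1 row → Rep = 13 ✓
Balance=T48: 2 rows → Rep = 14, 14 ✓
Balance=T18: 2 rows → Rep takes values {3, 17} — violation
Balance=T64: 1 row → Rep = 4 ✓
Balance=T52: 2 rows → Rep takes values {9, 3} — violation
Balance=T95: 1 row → Rep = 18 ✓
Balance=T73: 2 rows → Rep = 10, 10 ✓
Balance=T37: 1 row → Rep = 9 ✓
Balance=T88: 1 row → Rep = 13 ✓
Balance=T17: 2 rows → Rep = 11, 11 ✓
Balance=T23: 1 row → Rep = 5 ✓
Balance=T49: 1 row → Rep = 12 ✓
Two rows agree on Balance but differ on Rep, so Balance → Rep does not hold.

No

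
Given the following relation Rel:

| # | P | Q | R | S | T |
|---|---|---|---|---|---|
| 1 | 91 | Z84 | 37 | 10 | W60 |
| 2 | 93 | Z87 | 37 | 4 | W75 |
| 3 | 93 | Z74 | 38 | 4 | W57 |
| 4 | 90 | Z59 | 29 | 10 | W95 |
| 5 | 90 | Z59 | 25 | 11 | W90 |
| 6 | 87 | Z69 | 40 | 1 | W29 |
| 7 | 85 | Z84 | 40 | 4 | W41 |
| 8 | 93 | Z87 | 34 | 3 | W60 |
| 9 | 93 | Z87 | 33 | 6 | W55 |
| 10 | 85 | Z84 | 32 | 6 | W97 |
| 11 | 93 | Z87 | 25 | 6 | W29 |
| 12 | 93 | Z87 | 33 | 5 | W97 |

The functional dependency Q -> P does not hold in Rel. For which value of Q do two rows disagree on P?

Q=Z84: rows 1, 7, 10 → P takes values {91, 85} — violation
Q=Z87: rows 2, 8, 9, 11, 12 → P = 93, 93, 93, 93, 93 ✓
Q=Z74: row 3 → P = 93 ✓
Q=Z59: rows 4, 5 → P = 90, 90 ✓
Q=Z69: row 6 → P = 87 ✓
The only Q value with inconsistent P is Q=Z84.

Z84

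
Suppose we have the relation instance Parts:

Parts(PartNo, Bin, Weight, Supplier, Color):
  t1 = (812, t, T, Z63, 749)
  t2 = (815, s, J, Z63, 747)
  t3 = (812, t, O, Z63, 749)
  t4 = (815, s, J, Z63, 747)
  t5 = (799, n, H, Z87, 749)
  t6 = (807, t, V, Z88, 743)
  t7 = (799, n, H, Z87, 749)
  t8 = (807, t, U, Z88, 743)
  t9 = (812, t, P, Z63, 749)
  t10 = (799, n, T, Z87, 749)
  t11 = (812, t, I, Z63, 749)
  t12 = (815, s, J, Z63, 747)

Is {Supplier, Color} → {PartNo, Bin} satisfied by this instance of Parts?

Yes

(Supplier=Z63, Color=749): rows 1, 3, 9, 11 → {PartNo,Bin} = (812, t), (812, t), (812, t), (812, t) ✓
(Supplier=Z63, Color=747): rows 2, 4, 12 → {PartNo,Bin} = (815, s), (815, s), (815, s) ✓
(Supplier=Z87, Color=749): rows 5, 7, 10 → {PartNo,Bin} = (799, n), (799, n), (799, n) ✓
(Supplier=Z88, Color=743): rows 6, 8 → {PartNo,Bin} = (807, t), (807, t) ✓
Every {Supplier, Color} value is associated with a single {PartNo, Bin} value, so {Supplier, Color} → {PartNo, Bin} holds.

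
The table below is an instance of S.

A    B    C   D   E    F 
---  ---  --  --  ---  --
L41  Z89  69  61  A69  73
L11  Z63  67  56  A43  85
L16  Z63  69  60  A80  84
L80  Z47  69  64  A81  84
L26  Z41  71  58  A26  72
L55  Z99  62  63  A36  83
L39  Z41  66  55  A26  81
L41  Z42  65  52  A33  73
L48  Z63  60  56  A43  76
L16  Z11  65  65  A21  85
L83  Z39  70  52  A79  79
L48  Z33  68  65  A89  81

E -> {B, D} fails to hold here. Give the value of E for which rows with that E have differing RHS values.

A26

E=A69: 1 row → {B,D} = (Z89, 61) ✓
E=A43: 2 rows → {B,D} = (Z63, 56), (Z63, 56) ✓
E=A80: 1 row → {B,D} = (Z63, 60) ✓
E=A81: 1 row → {B,D} = (Z47, 64) ✓
E=A26: 2 rows → {B,D} takes values {(Z41, 58), (Z41, 55)} — violation
E=A36: 1 row → {B,D} = (Z99, 63) ✓
E=A33: 1 row → {B,D} = (Z42, 52) ✓
E=A21: 1 row → {B,D} = (Z11, 65) ✓
E=A79: 1 row → {B,D} = (Z39, 52) ✓
E=A89: 1 row → {B,D} = (Z33, 65) ✓
The only E value with inconsistent RHS is E=A26.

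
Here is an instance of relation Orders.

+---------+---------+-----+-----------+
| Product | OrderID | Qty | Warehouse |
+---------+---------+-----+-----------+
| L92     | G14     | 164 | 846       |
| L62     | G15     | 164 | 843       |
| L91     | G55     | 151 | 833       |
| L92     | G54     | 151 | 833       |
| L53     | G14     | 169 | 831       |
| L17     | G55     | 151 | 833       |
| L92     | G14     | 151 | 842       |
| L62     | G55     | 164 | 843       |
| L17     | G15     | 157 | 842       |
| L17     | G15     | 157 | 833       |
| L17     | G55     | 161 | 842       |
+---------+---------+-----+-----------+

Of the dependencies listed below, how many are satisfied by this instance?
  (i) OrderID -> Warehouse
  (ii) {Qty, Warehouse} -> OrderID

0

(i) OrderID -> Warehouse: OrderID=G14: 3 rows → Warehouse takes values {846, 831, 842} — violation; OrderID=G15: 3 rows → Warehouse takes values {843, 842, 833} — violation; OrderID=G55: 4 rows → Warehouse takes values {833, 843, 842} — violation — fails.
(ii) {Qty, Warehouse} -> OrderID: (Qty=164, Warehouse=843): 2 rows → OrderID takes values {G15, G55} — violation; (Qty=151, Warehouse=833): 3 rows → OrderID takes values {G55, G54} — violation — fails.
None of the 2 dependencies hold.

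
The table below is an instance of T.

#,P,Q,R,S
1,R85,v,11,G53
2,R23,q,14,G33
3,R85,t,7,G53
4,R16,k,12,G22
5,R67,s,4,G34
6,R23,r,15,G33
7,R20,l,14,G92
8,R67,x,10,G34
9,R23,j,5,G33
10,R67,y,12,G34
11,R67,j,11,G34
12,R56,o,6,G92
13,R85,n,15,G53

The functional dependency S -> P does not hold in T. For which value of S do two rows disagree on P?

G92

S=G53: rows 1, 3, 13 → P = R85, R85, R85 ✓
S=G33: rows 2, 6, 9 → P = R23, R23, R23 ✓
S=G22: row 4 → P = R16 ✓
S=G34: rows 5, 8, 10, 11 → P = R67, R67, R67, R67 ✓
S=G92: rows 7, 12 → P takes values {R20, R56} — violation
The only S value with inconsistent P is S=G92.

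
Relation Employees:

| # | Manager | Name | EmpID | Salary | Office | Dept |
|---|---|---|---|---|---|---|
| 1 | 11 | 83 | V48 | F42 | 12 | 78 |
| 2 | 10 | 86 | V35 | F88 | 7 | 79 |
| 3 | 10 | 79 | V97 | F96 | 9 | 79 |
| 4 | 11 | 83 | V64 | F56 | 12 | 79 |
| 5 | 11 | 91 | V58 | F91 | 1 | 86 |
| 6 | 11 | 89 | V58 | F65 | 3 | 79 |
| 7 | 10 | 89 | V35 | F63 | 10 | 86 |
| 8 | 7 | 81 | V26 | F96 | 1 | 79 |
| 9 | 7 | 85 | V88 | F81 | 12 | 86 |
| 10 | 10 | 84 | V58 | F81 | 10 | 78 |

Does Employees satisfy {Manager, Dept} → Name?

(Manager=11, Dept=78): row 1 → Name = 83 ✓
(Manager=10, Dept=79): rows 2, 3 → Name takes values {86, 79} — violation
(Manager=11, Dept=79): rows 4, 6 → Name takes values {83, 89} — violation
(Manager=11, Dept=86): row 5 → Name = 91 ✓
(Manager=10, Dept=86): row 7 → Name = 89 ✓
(Manager=7, Dept=79): row 8 → Name = 81 ✓
(Manager=7, Dept=86): row 9 → Name = 85 ✓
(Manager=10, Dept=78): row 10 → Name = 84 ✓
Two rows agree on {Manager, Dept} but differ on Name, so {Manager, Dept} → Name does not hold.

No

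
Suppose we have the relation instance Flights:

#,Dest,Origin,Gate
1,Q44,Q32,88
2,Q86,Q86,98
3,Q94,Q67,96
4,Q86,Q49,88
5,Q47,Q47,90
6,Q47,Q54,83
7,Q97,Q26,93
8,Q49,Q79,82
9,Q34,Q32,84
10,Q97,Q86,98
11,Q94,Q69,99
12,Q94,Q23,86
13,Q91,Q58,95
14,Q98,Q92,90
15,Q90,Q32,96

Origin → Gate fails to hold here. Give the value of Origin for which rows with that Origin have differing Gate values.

Origin=Q32: rows 1, 9, 15 → Gate takes values {88, 84, 96} — violation
Origin=Q86: rows 2, 10 → Gate = 98, 98 ✓
Origin=Q67: row 3 → Gate = 96 ✓
Origin=Q49: row 4 → Gate = 88 ✓
Origin=Q47: row 5 → Gate = 90 ✓
Origin=Q54: row 6 → Gate = 83 ✓
Origin=Q26: row 7 → Gate = 93 ✓
Origin=Q79: row 8 → Gate = 82 ✓
Origin=Q69: row 11 → Gate = 99 ✓
Origin=Q23: row 12 → Gate = 86 ✓
Origin=Q58: row 13 → Gate = 95 ✓
Origin=Q92: row 14 → Gate = 90 ✓
The only Origin value with inconsistent Gate is Origin=Q32.

Q32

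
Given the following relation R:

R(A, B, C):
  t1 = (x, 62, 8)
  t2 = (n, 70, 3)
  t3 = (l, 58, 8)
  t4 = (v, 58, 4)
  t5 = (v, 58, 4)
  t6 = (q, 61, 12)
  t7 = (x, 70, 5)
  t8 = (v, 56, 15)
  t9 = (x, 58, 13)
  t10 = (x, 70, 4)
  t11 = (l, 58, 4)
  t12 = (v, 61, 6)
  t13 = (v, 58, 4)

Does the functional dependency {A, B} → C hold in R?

(A=x, B=62): row 1 → C = 8 ✓
(A=n, B=70): row 2 → C = 3 ✓
(A=l, B=58): rows 3, 11 → C takes values {8, 4} — violation
(A=v, B=58): rows 4, 5, 13 → C = 4, 4, 4 ✓
(A=q, B=61): row 6 → C = 12 ✓
(A=x, B=70): rows 7, 10 → C takes values {5, 4} — violation
(A=v, B=56): row 8 → C = 15 ✓
(A=x, B=58): row 9 → C = 13 ✓
(A=v, B=61): row 12 → C = 6 ✓
Two rows agree on {A, B} but differ on C, so {A, B} → C does not hold.

No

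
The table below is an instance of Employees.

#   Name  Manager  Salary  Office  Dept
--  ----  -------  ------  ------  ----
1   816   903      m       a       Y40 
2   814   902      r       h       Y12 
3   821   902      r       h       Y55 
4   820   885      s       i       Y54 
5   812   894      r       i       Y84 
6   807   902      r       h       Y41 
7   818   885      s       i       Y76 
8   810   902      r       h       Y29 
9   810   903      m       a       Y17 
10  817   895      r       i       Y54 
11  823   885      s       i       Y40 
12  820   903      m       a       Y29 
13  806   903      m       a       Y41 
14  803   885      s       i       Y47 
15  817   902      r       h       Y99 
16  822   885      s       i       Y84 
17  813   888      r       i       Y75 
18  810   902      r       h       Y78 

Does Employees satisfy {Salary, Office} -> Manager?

(Salary=m, Office=a): rows 1, 9, 12, 13 → Manager = 903, 903, 903, 903 ✓
(Salary=r, Office=h): rows 2, 3, 6, 8, 15, 18 → Manager = 902, 902, 902, 902, 902, 902 ✓
(Salary=s, Office=i): rows 4, 7, 11, 14, 16 → Manager = 885, 885, 885, 885, 885 ✓
(Salary=r, Office=i): rows 5, 10, 17 → Manager takes values {894, 895, 888} — violation
Two rows agree on {Salary, Office} but differ on Manager, so {Salary, Office} -> Manager does not hold.

No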